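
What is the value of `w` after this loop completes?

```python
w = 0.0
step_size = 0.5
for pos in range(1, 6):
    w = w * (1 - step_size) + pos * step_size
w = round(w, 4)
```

Moving average with lr=0.5
`w` takes the values: 0.0 → 0.5 → 1.25 → 2.125 → 3.0625 → 4.03125 → 4.0312

Answer: 4.0312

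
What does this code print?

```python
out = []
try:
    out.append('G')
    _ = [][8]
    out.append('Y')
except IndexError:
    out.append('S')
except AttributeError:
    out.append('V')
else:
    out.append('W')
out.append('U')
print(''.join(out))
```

Execution trace: 'G' (try body) → 'S' (except IndexError) → 'U' (after the try/except). Output: GSU

Answer: GSU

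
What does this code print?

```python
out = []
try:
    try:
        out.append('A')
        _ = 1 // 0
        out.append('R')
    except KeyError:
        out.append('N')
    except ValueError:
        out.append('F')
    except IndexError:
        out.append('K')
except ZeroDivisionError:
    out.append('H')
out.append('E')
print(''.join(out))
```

Execution trace: 'A' (try body) → 'H' (outer except ZeroDivisionError) → 'E' (after the try/except). Output: AHE

Answer: AHE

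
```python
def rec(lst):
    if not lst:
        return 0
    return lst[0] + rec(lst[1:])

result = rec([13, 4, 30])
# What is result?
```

13 + 4 + 30 + 0 = 47

Answer: 47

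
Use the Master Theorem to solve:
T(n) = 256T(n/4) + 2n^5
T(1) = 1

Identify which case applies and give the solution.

a=256, b=4, f(n)=2n^5. log_4(256) = 4. Since c=5 > 4 and the regularity condition holds (256(n/4)^5 = (256/4^5)n^5 with 256/4^5 < 1), Case 3 applies: T(n) = Θ(f(n)) = O(n^5).

Answer: O(n^5) - Case 3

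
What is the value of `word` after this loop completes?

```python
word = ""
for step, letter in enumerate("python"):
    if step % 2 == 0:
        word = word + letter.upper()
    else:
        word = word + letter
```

Uppercase even positions in 'python'
`word` takes the values: "" → "P" → "Py" → "PyT" → "PyTh" → "PyThO" → "PyThOn"

Answer: "PyThOn"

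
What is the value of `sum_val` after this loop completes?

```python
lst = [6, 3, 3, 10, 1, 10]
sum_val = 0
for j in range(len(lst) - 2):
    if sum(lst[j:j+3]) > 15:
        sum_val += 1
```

Count windows with sum > 15
`sum_val` takes the values: 0 → 1 → 2

Answer: 2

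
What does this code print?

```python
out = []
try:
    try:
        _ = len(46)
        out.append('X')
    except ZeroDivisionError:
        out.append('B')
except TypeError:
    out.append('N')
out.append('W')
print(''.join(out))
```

Execution trace: 'N' (outer except TypeError) → 'W' (after the try/except). Output: NW

Answer: NW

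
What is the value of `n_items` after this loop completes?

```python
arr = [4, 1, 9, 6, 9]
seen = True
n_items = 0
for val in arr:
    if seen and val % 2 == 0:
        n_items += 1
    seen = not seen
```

Count even values at even positions
`n_items` takes the values: 0 → 1

Answer: 1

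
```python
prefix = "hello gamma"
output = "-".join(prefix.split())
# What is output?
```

Trace:
`prefix = "hello gamma"` → prefix = 'hello gamma'
`output = "-".join(prefix.split())` → output = 'hello-gamma'
So output = 'hello-gamma'

Answer: 'hello-gamma'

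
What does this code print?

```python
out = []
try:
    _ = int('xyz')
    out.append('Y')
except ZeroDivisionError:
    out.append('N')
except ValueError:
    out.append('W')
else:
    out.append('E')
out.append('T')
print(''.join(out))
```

Execution trace: 'W' (except ValueError) → 'T' (after the try/except). Output: WT

Answer: WT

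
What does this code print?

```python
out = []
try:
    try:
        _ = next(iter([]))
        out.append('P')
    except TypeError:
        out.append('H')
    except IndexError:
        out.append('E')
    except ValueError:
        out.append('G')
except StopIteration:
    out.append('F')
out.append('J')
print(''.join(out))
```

Execution trace: 'F' (outer except StopIteration) → 'J' (after the try/except). Output: FJ

Answer: FJ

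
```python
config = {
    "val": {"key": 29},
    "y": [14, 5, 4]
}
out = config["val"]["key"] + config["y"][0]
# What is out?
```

Trace:
`config = { ...` → config = {'val': {'key': 29}, 'y': [14, 5, 4]}
`out = config["val"]["key"] + config["y"][0]` → out = 43
So out = 43

Answer: 43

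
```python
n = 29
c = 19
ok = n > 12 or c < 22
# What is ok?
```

Trace:
`n = 29` → n = 29
`c = 19` → c = 19
`ok = n > 12 or c < 22` → ok = True
So ok = True

Answer: True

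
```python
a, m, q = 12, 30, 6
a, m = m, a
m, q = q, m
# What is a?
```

Trace:
`a, m, q = 12, 30, 6` → a = 12; m = 30; q = 6
`a, m = m, a` → a = 30; m = 12
`m, q = q, m` → m = 6; q = 12
So a = 30

Answer: 30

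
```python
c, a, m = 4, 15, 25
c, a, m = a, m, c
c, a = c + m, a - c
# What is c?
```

Trace:
`c, a, m = 4, 15, 25` → c = 4; a = 15; m = 25
`c, a, m = a, m, c` → c = 15; a = 25; m = 4
`c, a = c + m, a - c` → c = 19; a = 10
So c = 19

Answer: 19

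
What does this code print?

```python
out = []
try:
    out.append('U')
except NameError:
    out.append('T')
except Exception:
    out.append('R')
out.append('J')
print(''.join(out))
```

Execution trace: 'U' (try body, no exception) → 'J' (after the try/except). Output: UJ

Answer: UJ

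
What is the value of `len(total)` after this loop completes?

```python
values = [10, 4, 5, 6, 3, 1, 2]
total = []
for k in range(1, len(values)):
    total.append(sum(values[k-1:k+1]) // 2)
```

Number of 2-element averages
`total` takes the values: [] → [7] → [7, 4] → [7, 4, 5] → [7, 4, 5, 4] → [7, 4, 5, 4, 2] → [7, 4, 5, 4, 2, 1]
So `len(total)` = 6

Answer: 6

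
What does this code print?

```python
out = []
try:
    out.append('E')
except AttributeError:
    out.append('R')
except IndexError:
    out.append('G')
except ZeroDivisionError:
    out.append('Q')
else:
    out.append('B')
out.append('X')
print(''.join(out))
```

Execution trace: 'E' (try body, no exception) → 'B' (else) → 'X' (after the try/except). Output: EBX

Answer: EBX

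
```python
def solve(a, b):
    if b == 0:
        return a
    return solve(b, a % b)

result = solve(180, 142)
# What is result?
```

solve(180, 142) -> solve(142, 38) -> solve(38, 28) -> solve(28, 10) -> solve(10, 8) -> solve(8, 2) -> solve(2, 0) -> 2

Answer: 2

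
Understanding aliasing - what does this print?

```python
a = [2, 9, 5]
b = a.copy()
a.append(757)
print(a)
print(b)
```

Key concept: list.copy() creates independent copy.
Step by step:
`a = [2, 9, 5]` → a = [2, 9, 5]
`b = a.copy()` → b = [2, 9, 5]
`a.append(757)` → a = [2, 9, 5, 757]
`print(a)` → prints [2, 9, 5, 757]
`print(b)` → prints [2, 9, 5]

Answer:
[2, 9, 5, 757]
[2, 9, 5]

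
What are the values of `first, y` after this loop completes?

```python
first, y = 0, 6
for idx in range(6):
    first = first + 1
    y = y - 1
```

first goes 0→6, y goes 6→0
`first, y` takes the values: (0, 6) → (1, 6) → (1, 5) → (2, 5) → (2, 4) → (3, 4) → (3, 3) → (4, 3) → (4, 2) → (5, 2) → (5, 1) → (6, 1) → (6, 0)

Answer: 6, 0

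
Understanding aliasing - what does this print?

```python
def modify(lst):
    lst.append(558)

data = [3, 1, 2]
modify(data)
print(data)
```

Key concept: function modifies passed list.
Step by step:
`data = [3, 1, 2]` → data = [3, 1, 2]
`modify(data)` → data = [3, 1, 2, 558]
`print(data)` → prints [3, 1, 2, 558]

Answer: [3, 1, 2, 558]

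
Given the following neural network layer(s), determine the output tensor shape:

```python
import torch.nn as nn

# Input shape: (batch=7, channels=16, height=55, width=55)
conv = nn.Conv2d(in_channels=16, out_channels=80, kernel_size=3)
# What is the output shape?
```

Input: (7, 16, 55, 55) -> Output: (7, 80, 53, 53)

Answer: (7, 80, 53, 53)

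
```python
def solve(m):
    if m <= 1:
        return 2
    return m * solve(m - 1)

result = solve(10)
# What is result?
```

solve(10) = 10 * 9 * 8 * 7 * 6 * 5 * 4 * 3 * 2 * 2 = 7257600

Answer: 7257600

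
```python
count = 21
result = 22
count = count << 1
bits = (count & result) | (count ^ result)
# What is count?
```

Trace:
`count = 21` → count = 21
`result = 22` → result = 22
`count = count << 1` → count = 42
`bits = (count & result) | (count ^ result)` → bits = 62
So count = 42

Answer: 42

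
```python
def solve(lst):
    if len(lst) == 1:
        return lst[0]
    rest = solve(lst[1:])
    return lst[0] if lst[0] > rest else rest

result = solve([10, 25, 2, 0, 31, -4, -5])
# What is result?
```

Recursive max over [10, 25, 2, 0, 31, -4, -5] = 31

Answer: 31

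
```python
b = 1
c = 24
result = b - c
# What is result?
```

Trace:
`b = 1` → b = 1
`c = 24` → c = 24
`result = b - c` → result = -23
So result = -23

Answer: -23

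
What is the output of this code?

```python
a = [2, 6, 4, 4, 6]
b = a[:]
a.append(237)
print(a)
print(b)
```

Key concept: slice [:] creates copy.
Step by step:
`a = [2, 6, 4, 4, 6]` → a = [2, 6, 4, 4, 6]
`b = a[:]` → b = [2, 6, 4, 4, 6]
`a.append(237)` → a = [2, 6, 4, 4, 6, 237]
`print(a)` → prints [2, 6, 4, 4, 6, 237]
`print(b)` → prints [2, 6, 4, 4, 6]

Answer:
[2, 6, 4, 4, 6, 237]
[2, 6, 4, 4, 6]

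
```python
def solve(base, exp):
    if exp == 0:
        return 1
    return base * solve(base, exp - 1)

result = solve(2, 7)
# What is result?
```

solve(2, 7) = 2 * 2 * 2 * 2 * 2 * 2 * 2 = 128

Answer: 128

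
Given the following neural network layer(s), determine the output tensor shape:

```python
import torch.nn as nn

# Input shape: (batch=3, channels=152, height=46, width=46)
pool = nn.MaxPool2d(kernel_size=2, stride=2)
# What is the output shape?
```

Input: (3, 152, 46, 46) -> Output: (3, 152, 23, 23)

Answer: (3, 152, 23, 23)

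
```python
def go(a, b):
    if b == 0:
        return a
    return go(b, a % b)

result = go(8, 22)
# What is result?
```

go(8, 22) -> go(22, 8) -> go(8, 6) -> go(6, 2) -> go(2, 0) -> 2

Answer: 2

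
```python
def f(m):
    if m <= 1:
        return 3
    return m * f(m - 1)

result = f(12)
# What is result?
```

f(12) = 12 * 11 * 10 * 9 * 8 * 7 * 6 * 5 * 4 * 3 * 2 * 3 = 1437004800

Answer: 1437004800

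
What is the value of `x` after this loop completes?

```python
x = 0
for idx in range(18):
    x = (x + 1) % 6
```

Increment mod 6, 18 times = 0
`x` takes the values: 0 → 1 → 2 → 3 → 4 → 5 → 0 → 1 → 2 → 3 → 4 → 5 → 0 → 1 → 2 → 3 → 4 → 5 → 0

Answer: 0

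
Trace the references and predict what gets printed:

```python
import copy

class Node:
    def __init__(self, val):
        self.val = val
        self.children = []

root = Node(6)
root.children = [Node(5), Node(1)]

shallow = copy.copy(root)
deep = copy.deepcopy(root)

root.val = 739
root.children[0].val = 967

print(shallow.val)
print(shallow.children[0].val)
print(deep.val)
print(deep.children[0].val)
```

Key concept: deep copy with custom objects.
Step by step:
`root = Node(6)` → root = Node(val=6, children=[])
`root.children = [Node(5), Node(1)]` → root = Node(val=6, children=[Node(val=5, children=[]), Node(val=1, children=[])])
`shallow = copy.copy(root)` → shallow = Node(val=6, children=[Node(val=5, children=[]), Node(val=1, children=[])])
`deep = copy.deepcopy(root)` → deep = Node(val=6, children=[Node(val=5, children=[]), Node(val=1, children=[])])
`root.val = 739` → root = Node(val=739, children=[Node(val=5, children=[]), Node(val=1, children=[])])
`root.children[0].val = 967` → root = Node(val=739, children=[Node(val=967, children=[]), Node(val=1, children=[])]); shallow = Node(val=6, children=[Node(val=967, children=[]), Node(val=1, children=[])])
`print(shallow.val)` → prints 6
`print(shallow.children[0].val)` → prints 967
`print(deep.val)` → prints 6
`print(deep.children[0].val)` → prints 5

Answer:
6
967
6
5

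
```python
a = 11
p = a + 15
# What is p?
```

Trace:
`a = 11` → a = 11
`p = a + 15` → p = 26
So p = 26

Answer: 26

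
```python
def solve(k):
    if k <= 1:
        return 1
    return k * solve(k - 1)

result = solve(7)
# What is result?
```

solve(7) = 7 * 6 * 5 * 4 * 3 * 2 * 1 = 5040

Answer: 5040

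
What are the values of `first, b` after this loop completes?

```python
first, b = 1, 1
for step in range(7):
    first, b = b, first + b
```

Fibonacci: after 7 iterations
`first, b` takes the values: (1, 1) → (1, 2) → (2, 3) → (3, 5) → (5, 8) → (8, 13) → (13, 21) → (21, 34)

Answer: 21, 34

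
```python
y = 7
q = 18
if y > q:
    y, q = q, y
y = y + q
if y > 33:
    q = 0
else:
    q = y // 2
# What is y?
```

Trace:
`y = 7` → y = 7
`q = 18` → q = 18
`if y > q: ...` → y > q is False → no variable changes
`y = y + q` → y = 25
`if y > 33: ...` → y > 33 is False, take else branch → q = 12
So y = 25

Answer: 25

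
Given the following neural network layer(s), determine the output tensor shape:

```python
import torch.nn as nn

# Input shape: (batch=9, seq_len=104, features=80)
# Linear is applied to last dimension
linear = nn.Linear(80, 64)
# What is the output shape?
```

Input: (9, 104, 80) -> Output: (9, 104, 64)

Answer: (9, 104, 64)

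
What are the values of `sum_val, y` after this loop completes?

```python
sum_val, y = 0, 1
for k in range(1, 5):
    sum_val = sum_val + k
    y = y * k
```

Sum and factorial of 1 to 4
`sum_val, y` takes the values: (0, 1) → (1, 1) → (3, 1) → (3, 2) → (6, 2) → (6, 6) → (10, 6) → (10, 24)

Answer: 10, 24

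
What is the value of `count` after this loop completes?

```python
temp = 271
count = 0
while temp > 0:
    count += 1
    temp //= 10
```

Count digits by repeated division by 10
`count` takes the values: 0 → 1 → 2 → 3

Answer: 3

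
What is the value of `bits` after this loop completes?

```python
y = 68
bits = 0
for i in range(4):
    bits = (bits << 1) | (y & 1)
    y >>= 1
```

Reverse lowest 4 bits of 68
`bits` takes the values: 0 → 1 → 2

Answer: 2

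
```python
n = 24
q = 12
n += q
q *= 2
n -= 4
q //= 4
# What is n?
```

Trace:
`n = 24` → n = 24
`q = 12` → q = 12
`n += q` → n = 36
`q *= 2` → q = 24
`n -= 4` → n = 32
`q //= 4` → q = 6
So n = 32

Answer: 32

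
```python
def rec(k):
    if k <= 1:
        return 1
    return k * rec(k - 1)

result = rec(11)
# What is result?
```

rec(11) = 11 * 10 * 9 * 8 * 7 * 6 * 5 * 4 * 3 * 2 * 1 = 39916800

Answer: 39916800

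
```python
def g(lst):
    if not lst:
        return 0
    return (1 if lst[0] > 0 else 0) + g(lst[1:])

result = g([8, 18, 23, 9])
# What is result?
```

Count of positive elements in [8, 18, 23, 9] = 4

Answer: 4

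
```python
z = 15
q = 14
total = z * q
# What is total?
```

Trace:
`z = 15` → z = 15
`q = 14` → q = 14
`total = z * q` → total = 210
So total = 210

Answer: 210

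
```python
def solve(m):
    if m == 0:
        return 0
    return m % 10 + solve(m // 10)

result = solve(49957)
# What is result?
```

Sum of digits of 49957: 7 + 5 + 9 + 9 + 4 = 34

Answer: 34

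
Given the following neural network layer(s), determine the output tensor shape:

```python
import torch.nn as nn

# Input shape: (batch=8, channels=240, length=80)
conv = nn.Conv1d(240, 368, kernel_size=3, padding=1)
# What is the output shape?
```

Input: (8, 240, 80) -> Output: (8, 368, 80)

Answer: (8, 368, 80)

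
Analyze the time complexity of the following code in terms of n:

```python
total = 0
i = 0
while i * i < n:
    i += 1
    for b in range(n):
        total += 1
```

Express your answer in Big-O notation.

Each loop level contributes: √n × n. Multiplying the contributions gives O(n√n).

Answer: O(n√n)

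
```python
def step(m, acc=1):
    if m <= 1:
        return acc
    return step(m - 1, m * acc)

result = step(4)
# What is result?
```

Accumulator trace (n, acc): (4, 1) -> (3, 4) -> (2, 12) -> (1, 24) -> return 24

Answer: 24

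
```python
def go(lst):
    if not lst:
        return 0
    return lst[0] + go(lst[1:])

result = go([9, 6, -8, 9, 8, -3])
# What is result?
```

9 + 6 + (-8) + 9 + 8 + (-3) + 0 = 21

Answer: 21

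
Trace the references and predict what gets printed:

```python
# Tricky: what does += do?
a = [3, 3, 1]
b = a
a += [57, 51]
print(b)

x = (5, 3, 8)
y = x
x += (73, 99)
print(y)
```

Key concept: += behavior differs for mutable vs immutable.
Step by step:
`a = [3, 3, 1]` → a = [3, 3, 1]
`b = a` → b = [3, 3, 1] (same object as a)
`a += [57, 51]` → a = [3, 3, 1, 57, 51] (same object as b); b = [3, 3, 1, 57, 51] (same object as a)
`print(b)` → prints [3, 3, 1, 57, 51]
`x = (5, 3, 8)` → x = (5, 3, 8)
`y = x` → y = (5, 3, 8)
`x += (73, 99)` → x = (5, 3, 8, 73, 99)
`print(y)` → prints (5, 3, 8)

Answer:
[3, 3, 1, 57, 51]
(5, 3, 8)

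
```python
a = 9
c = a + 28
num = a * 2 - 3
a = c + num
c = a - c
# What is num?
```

Trace:
`a = 9` → a = 9
`c = a + 28` → c = 37
`num = a * 2 - 3` → num = 15
`a = c + num` → a = 52
`c = a - c` → c = 15
So num = 15

Answer: 15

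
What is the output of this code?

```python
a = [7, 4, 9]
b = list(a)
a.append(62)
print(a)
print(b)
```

Key concept: list() constructor creates copy.
Step by step:
`a = [7, 4, 9]` → a = [7, 4, 9]
`b = list(a)` → b = [7, 4, 9]
`a.append(62)` → a = [7, 4, 9, 62]
`print(a)` → prints [7, 4, 9, 62]
`print(b)` → prints [7, 4, 9]

Answer:
[7, 4, 9, 62]
[7, 4, 9]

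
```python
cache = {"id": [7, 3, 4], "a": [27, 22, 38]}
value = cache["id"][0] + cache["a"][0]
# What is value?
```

Trace:
`cache = {"id": [7, 3, 4], "a": [27, 22, 38]}` → cache = {'id': [7, 3, 4], 'a': [27, 22, 38]}
`value = cache["id"][0] + cache["a"][0]` → value = 34
So value = 34

Answer: 34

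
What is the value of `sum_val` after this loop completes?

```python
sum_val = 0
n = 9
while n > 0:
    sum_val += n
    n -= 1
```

Sum 9 down to 1
`sum_val` takes the values: 0 → 9 → 17 → 24 → 30 → 35 → 39 → 42 → 44 → 45

Answer: 45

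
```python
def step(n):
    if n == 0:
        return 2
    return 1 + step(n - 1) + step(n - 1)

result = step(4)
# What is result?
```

step(n) = 1 + 2·step(n-1), step(0)=2. Closed form: (2+1)·2^4 - 1 = 47.

Answer: 47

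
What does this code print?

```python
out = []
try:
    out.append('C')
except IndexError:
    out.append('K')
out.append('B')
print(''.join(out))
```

Execution trace: 'C' (try body, no exception) → 'B' (after the try/except). Output: CB

Answer: CB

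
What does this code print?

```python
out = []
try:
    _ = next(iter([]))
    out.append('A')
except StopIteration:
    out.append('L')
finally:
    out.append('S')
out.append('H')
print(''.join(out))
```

Execution trace: 'L' (except StopIteration) → 'S' (finally) → 'H' (after the try/except). Output: LSH

Answer: LSH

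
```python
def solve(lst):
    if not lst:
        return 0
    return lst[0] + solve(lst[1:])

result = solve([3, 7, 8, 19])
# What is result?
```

3 + 7 + 8 + 19 + 0 = 37

Answer: 37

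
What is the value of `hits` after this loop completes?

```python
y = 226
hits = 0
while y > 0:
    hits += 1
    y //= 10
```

Count digits by repeated division by 10
`hits` takes the values: 0 → 1 → 2 → 3

Answer: 3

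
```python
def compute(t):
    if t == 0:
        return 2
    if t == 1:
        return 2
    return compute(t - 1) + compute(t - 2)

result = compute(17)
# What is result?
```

Build up from base cases: compute(0)=2, compute(1)=2, compute(2)=4, compute(3)=6, compute(4)=10, compute(5)=16, compute(6)=26, ..., compute(17)=5168

Answer: 5168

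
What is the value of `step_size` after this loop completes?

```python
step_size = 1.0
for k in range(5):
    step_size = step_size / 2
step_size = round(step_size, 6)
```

Halving LR 5 times: 1 / 2^5
`step_size` takes the values: 1.0 → 0.5 → 0.25 → 0.125 → 0.0625 → 0.03125

Answer: 0.03125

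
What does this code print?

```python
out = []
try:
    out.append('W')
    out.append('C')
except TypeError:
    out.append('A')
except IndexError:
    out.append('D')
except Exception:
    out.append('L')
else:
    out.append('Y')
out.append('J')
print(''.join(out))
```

Execution trace: 'W' (try body) → 'C' (try body, no exception) → 'Y' (else) → 'J' (after the try/except). Output: WCYJ

Answer: WCYJ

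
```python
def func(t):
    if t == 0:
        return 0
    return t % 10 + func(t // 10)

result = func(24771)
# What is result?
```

Sum of digits of 24771: 1 + 7 + 7 + 4 + 2 = 21

Answer: 21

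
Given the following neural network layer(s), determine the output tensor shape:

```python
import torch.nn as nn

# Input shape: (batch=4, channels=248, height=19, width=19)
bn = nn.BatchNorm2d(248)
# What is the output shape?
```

Input: (4, 248, 19, 19) -> Output: (4, 248, 19, 19)

Answer: (4, 248, 19, 19)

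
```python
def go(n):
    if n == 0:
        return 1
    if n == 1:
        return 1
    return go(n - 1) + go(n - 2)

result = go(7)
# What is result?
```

Build up from base cases: go(0)=1, go(1)=1, go(2)=2, go(3)=3, go(4)=5, go(5)=8, go(6)=13, ..., go(7)=21

Answer: 21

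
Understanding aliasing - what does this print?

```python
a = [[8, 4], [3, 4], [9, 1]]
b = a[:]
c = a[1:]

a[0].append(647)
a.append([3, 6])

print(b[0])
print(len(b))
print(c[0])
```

Key concept: slice with nested mutation.
Step by step:
`a = [[8, 4], [3, 4], [9, 1]]` → a = [[8, 4], [3, 4], [9, 1]]
`b = a[:]` → b = [[8, 4], [3, 4], [9, 1]]
`c = a[1:]` → c = [[3, 4], [9, 1]]
`a[0].append(647)` → a = [[8, 4, 647], [3, 4], [9, 1]]; b = [[8, 4, 647], [3, 4], [9, 1]]
`a.append([3, 6])` → a = [[8, 4, 647], [3, 4], [9, 1], [3, 6]]
`print(b[0])` → prints [8, 4, 647]
`print(len(b))` → prints 3
`print(c[0])` → prints [3, 4]

Answer:
[8, 4, 647]
3
[3, 4]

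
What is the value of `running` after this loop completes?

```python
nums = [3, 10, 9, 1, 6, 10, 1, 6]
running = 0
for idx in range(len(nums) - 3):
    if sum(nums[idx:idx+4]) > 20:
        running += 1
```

Count windows with sum > 20
`running` takes the values: 0 → 1 → 2 → 3 → 4

Answer: 4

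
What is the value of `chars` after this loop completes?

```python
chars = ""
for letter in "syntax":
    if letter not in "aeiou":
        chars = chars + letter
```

Remove vowels from 'syntax'
`chars` takes the values: "" → "s" → "sy" → "syn" → "synt" → "syntx"

Answer: "syntx"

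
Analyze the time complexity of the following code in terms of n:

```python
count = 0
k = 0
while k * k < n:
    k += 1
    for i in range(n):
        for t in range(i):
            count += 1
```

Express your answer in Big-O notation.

Each loop level contributes: √n × n × n. Multiplying the contributions gives O(n^2√n).

Answer: O(n^2√n)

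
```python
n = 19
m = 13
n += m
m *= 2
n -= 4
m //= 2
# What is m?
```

Trace:
`n = 19` → n = 19
`m = 13` → m = 13
`n += m` → n = 32
`m *= 2` → m = 26
`n -= 4` → n = 28
`m //= 2` → m = 13
So m = 13

Answer: 13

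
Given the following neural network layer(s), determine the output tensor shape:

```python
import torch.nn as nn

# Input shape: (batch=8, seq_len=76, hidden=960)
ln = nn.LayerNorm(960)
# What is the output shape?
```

Input: (8, 76, 960) -> Output: (8, 76, 960)

Answer: (8, 76, 960)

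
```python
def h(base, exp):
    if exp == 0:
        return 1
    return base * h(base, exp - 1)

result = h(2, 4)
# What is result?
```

h(2, 4) = 2 * 2 * 2 * 2 = 16

Answer: 16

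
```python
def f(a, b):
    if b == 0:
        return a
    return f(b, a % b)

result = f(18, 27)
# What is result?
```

f(18, 27) -> f(27, 18) -> f(18, 9) -> f(9, 0) -> 9

Answer: 9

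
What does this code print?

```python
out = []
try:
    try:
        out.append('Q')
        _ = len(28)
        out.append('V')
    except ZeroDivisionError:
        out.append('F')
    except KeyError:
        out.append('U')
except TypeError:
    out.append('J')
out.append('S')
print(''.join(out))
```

Execution trace: 'Q' (try body) → 'J' (outer except TypeError) → 'S' (after the try/except). Output: QJS

Answer: QJS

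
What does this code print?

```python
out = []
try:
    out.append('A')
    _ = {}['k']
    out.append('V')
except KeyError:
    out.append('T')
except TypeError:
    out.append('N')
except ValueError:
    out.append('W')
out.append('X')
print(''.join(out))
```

Execution trace: 'A' (try body) → 'T' (except KeyError) → 'X' (after the try/except). Output: ATX

Answer: ATX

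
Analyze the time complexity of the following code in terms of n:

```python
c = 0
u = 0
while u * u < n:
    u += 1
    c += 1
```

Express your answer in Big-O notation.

Each loop level contributes: √n. Multiplying the contributions gives O(√n).

Answer: O(√n)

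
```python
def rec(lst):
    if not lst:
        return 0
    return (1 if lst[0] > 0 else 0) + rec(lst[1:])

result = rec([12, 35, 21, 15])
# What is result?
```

Count of positive elements in [12, 35, 21, 15] = 4

Answer: 4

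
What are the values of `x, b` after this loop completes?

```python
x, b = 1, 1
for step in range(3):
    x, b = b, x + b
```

Fibonacci: after 3 iterations
`x, b` takes the values: (1, 1) → (1, 2) → (2, 3) → (3, 5)

Answer: 3, 5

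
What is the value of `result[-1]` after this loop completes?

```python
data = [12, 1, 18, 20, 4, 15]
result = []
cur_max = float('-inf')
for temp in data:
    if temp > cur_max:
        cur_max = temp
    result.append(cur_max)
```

Running max ends at 20
`result` takes the values: [] → [12] → [12, 12] → [12, 12, 18] → [12, 12, 18, 20] → [12, 12, 18, 20, 20] → [12, 12, 18, 20, 20, 20]
So `result[-1]` = 20

Answer: 20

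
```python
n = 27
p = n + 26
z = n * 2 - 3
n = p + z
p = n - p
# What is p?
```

Trace:
`n = 27` → n = 27
`p = n + 26` → p = 53
`z = n * 2 - 3` → z = 51
`n = p + z` → n = 104
`p = n - p` → p = 51
So p = 51

Answer: 51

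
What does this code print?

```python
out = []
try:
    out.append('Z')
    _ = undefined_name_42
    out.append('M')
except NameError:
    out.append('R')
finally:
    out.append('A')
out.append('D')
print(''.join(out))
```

Execution trace: 'Z' (try body) → 'R' (except NameError) → 'A' (finally) → 'D' (after the try/except). Output: ZRAD

Answer: ZRAD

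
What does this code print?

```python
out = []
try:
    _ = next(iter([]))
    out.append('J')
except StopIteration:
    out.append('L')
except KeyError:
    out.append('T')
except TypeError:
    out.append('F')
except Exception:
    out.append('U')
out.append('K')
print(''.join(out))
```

Execution trace: 'L' (except StopIteration) → 'K' (after the try/except). Output: LK

Answer: LK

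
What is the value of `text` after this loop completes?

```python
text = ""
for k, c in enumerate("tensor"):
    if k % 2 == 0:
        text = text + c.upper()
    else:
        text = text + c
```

Uppercase even positions in 'tensor'
`text` takes the values: "" → "T" → "Te" → "TeN" → "TeNs" → "TeNsO" → "TeNsOr"

Answer: "TeNsOr"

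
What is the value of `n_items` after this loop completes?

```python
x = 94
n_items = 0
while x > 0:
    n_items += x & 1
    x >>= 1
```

Count set bits in 94 (binary: 0b1011110)
`n_items` takes the values: 0 → 1 → 2 → 3 → 4 → 5

Answer: 5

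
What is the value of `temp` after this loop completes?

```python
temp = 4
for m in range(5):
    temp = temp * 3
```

Multiply by 3, 5 times: 4 * 3^5 = 972
`temp` takes the values: 4 → 12 → 36 → 108 → 324 → 972

Answer: 972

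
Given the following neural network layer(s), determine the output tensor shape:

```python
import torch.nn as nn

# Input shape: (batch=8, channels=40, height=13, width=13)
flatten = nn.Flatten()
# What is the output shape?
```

Input: (8, 40, 13, 13) -> Output: (8, 6760)

Answer: (8, 6760)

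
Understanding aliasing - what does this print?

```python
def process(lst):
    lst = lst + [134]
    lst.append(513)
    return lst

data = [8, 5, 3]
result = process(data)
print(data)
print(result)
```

Key concept: rebinding parameter vs mutation.
Step by step:
`data = [8, 5, 3]` → data = [8, 5, 3]
`result = process(data)` → result = [8, 5, 3, 134, 513]
`print(data)` → prints [8, 5, 3]
`print(result)` → prints [8, 5, 3, 134, 513]

Answer:
[8, 5, 3]
[8, 5, 3, 134, 513]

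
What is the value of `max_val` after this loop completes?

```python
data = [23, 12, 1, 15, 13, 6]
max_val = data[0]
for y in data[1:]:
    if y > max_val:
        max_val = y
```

Maximum of [23, 12, 1, 15, 13, 6]
`max_val` takes the values: 23

Answer: 23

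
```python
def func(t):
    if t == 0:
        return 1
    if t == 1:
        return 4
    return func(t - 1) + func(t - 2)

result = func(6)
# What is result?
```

Build up from base cases: func(0)=1, func(1)=4, func(2)=5, func(3)=9, func(4)=14, func(5)=23, func(6)=37

Answer: 37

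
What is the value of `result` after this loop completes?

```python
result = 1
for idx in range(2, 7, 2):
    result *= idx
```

Product of even numbers 2 to 6
`result` takes the values: 1 → 2 → 8 → 48

Answer: 48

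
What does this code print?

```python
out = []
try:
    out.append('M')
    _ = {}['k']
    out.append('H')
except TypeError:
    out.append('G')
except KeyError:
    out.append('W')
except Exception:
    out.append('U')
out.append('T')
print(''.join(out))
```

Execution trace: 'M' (try body) → 'W' (except KeyError) → 'T' (after the try/except). Output: MWT

Answer: MWT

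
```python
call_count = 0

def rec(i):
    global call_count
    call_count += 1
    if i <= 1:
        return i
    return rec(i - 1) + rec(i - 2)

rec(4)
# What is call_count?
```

Calls(i) = 1 + Calls(i-1) + Calls(i-2); Calls(0)=Calls(1)=1. For i=4 this gives 9.

Answer: 9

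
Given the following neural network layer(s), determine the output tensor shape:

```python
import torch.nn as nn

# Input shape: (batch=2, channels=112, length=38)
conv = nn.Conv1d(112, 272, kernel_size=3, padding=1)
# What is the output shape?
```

Input: (2, 112, 38) -> Output: (2, 272, 38)

Answer: (2, 272, 38)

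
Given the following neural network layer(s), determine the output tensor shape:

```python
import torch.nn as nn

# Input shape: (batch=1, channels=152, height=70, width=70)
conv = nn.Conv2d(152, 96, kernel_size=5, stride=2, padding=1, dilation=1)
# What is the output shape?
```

Input: (1, 152, 70, 70) -> Output: (1, 96, 34, 34)

Answer: (1, 96, 34, 34)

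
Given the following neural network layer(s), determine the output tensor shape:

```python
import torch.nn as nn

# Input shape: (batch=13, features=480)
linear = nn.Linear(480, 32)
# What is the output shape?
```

Input: (13, 480) -> Output: (13, 32)

Answer: (13, 32)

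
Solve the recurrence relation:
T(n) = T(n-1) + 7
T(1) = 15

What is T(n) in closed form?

Unrolling: T(n) = T(1) + 7·(n-1) = 15 + 7(n-1) = 7n + 8.

Answer: T(n) = 7n + 8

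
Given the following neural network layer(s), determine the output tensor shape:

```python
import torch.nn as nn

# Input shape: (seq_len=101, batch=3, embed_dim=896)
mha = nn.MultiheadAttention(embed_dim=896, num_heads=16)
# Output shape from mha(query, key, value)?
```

Input: (101, 3, 896) -> Output: (101, 3, 896)

Answer: (101, 3, 896)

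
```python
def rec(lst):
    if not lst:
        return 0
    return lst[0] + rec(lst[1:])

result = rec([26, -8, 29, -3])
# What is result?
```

26 + (-8) + 29 + (-3) + 0 = 44

Answer: 44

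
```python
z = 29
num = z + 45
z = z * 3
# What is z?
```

Trace:
`z = 29` → z = 29
`num = z + 45` → num = 74
`z = z * 3` → z = 87
So z = 87

Answer: 87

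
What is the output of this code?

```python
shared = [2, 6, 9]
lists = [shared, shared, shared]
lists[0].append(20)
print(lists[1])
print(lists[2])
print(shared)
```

Key concept: list of same reference.
Step by step:
`shared = [2, 6, 9]` → shared = [2, 6, 9]
`lists = [shared, shared, shared]` → lists = [[2, 6, 9], [2, 6, 9], [2, 6, 9]]
`lists[0].append(20)` → shared = [2, 6, 9, 20]; lists = [[2, 6, 9, 20], [2, 6, 9, 20], [2, 6, 9, 20]]
`print(lists[1])` → prints [2, 6, 9, 20]
`print(lists[2])` → prints [2, 6, 9, 20]
`print(shared)` → prints [2, 6, 9, 20]

Answer:
[2, 6, 9, 20]
[2, 6, 9, 20]
[2, 6, 9, 20]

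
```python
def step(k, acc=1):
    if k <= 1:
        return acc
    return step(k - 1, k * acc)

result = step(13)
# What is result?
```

Accumulator trace (n, acc): (13, 1) -> (12, 13) -> (11, 156) -> (10, 1716) -> (9, 17160) -> (8, 154440) -> (7, 1235520) -> (6, 8648640) -> (5, 51891840) -> (4, 259459200) -> (3, 1037836800) -> (2, 3113510400) -> (1, 6227020800) -> return 6227020800

Answer: 6227020800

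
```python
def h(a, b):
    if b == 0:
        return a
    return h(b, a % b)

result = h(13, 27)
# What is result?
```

h(13, 27) -> h(27, 13) -> h(13, 1) -> h(1, 0) -> 1

Answer: 1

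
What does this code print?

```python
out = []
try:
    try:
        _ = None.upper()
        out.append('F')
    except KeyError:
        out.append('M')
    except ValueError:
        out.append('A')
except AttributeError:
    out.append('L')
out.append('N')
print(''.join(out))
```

Execution trace: 'L' (outer except AttributeError) → 'N' (after the try/except). Output: LN

Answer: LN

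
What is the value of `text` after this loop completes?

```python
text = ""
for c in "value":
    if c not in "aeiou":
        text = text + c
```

Remove vowels from 'value'
`text` takes the values: "" → "v" → "vl"

Answer: "vl"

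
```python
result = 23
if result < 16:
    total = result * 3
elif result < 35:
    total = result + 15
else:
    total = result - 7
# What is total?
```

Trace:
`result = 23` → result = 23
`if result < 16: ...` → result < 16 is False, result < 35 is True → total = 38
So total = 38

Answer: 38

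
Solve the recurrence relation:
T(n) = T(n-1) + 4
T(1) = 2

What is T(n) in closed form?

Unrolling: T(n) = T(1) + 4·(n-1) = 2 + 4(n-1) = 4n - 2.

Answer: T(n) = 4n - 2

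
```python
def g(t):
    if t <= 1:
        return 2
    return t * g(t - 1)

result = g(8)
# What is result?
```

g(8) = 8 * 7 * 6 * 5 * 4 * 3 * 2 * 2 = 80640

Answer: 80640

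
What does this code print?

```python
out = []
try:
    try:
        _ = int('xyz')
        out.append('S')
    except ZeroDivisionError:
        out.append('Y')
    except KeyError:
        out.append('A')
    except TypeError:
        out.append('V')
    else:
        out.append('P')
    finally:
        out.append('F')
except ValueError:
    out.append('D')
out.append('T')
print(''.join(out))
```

Execution trace: 'F' (inner finally) → 'D' (outer except ValueError) → 'T' (after the try/except). Output: FDT

Answer: FDT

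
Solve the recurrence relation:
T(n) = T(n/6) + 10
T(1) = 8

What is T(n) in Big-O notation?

Each step divides n by 6 and adds 10. After log_6(n) steps we reach T(1)=8. So T(n) = 10·log_6(n) + 8 = O(log n).

Answer: O(log n)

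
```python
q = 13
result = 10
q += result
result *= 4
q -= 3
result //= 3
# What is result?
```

Trace:
`q = 13` → q = 13
`result = 10` → result = 10
`q += result` → q = 23
`result *= 4` → result = 40
`q -= 3` → q = 20
`result //= 3` → result = 13
So result = 13

Answer: 13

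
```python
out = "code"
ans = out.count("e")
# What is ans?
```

Trace:
`out = "code"` → out = 'code'
`ans = out.count("e")` → ans = 1
So ans = 1

Answer: 1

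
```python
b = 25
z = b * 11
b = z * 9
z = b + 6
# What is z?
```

Trace:
`b = 25` → b = 25
`z = b * 11` → z = 275
`b = z * 9` → b = 2475
`z = b + 6` → z = 2481
So z = 2481

Answer: 2481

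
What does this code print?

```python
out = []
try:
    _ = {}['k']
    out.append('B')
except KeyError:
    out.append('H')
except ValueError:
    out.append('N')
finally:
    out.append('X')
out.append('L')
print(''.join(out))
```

Execution trace: 'H' (except KeyError) → 'X' (finally) → 'L' (after the try/except). Output: HXL

Answer: HXL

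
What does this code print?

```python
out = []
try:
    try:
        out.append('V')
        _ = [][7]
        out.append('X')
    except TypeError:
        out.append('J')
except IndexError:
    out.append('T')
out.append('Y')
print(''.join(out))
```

Execution trace: 'V' (try body) → 'T' (outer except IndexError) → 'Y' (after the try/except). Output: VTY

Answer: VTY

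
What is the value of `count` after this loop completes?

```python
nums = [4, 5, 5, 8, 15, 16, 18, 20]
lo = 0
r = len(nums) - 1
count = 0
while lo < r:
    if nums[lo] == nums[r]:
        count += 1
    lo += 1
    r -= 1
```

Count matching pairs from ends
`count` takes the values: 0

Answer: 0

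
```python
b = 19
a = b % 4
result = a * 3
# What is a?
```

Trace:
`b = 19` → b = 19
`a = b % 4` → a = 3
`result = a * 3` → result = 9
So a = 3

Answer: 3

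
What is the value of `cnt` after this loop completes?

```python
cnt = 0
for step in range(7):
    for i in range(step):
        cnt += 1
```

Triangle number: 0+1+2+...+6
`cnt` takes the values: 0 → 1 → 2 → 3 → 4 → 5 → 6 → 7 → 8 → 9 → 10 → 11 → 12 → 13 → 14 → 15 → 16 → 17 → 18 → 19 → 20 → 21

Answer: 21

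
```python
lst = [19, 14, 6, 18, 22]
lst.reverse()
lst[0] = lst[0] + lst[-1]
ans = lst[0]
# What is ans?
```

Trace:
`lst = [19, 14, 6, 18, 22]` → lst = [19, 14, 6, 18, 22]
`lst.reverse()` → lst = [22, 18, 6, 14, 19]
`lst[0] = lst[0] + lst[-1]` → lst = [41, 18, 6, 14, 19]
`ans = lst[0]` → ans = 41
So ans = 41

Answer: 41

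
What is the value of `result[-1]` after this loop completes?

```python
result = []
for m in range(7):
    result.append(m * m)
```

Last element of squares 0 to 6
`result` takes the values: [] → [0] → [0, 1] → [0, 1, 4] → [0, 1, 4, 9] → [0, 1, 4, 9, 16] → [0, 1, 4, 9, 16, 25] → [0, 1, 4, 9, 16, 25, 36]
So `result[-1]` = 36

Answer: 36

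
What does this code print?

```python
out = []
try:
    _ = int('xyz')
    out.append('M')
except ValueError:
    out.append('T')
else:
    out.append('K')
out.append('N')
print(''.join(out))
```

Execution trace: 'T' (except ValueError) → 'N' (after the try/except). Output: TN

Answer: TN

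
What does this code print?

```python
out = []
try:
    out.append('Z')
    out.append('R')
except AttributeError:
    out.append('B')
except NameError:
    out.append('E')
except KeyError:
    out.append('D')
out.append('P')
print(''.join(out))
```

Execution trace: 'Z' (try body) → 'R' (try body, no exception) → 'P' (after the try/except). Output: ZRP

Answer: ZRP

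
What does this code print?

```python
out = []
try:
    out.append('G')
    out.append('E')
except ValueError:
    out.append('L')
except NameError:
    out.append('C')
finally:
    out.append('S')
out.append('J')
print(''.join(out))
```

Execution trace: 'G' (try body) → 'E' (try body, no exception) → 'S' (finally) → 'J' (after the try/except). Output: GESJ

Answer: GESJ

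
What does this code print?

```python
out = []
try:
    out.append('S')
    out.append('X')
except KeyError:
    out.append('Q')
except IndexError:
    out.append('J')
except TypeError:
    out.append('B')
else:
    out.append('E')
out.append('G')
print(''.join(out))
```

Execution trace: 'S' (try body) → 'X' (try body, no exception) → 'E' (else) → 'G' (after the try/except). Output: SXEG

Answer: SXEG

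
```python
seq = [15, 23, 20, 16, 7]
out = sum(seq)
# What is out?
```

Trace:
`seq = [15, 23, 20, 16, 7]` → seq = [15, 23, 20, 16, 7]
`out = sum(seq)` → out = 81
So out = 81

Answer: 81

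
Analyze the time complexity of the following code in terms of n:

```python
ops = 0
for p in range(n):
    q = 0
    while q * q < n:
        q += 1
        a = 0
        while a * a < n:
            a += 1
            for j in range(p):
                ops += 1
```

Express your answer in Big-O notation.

Each loop level contributes: n × √n × √n × n. Multiplying the contributions gives O(n^3).

Answer: O(n^3)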